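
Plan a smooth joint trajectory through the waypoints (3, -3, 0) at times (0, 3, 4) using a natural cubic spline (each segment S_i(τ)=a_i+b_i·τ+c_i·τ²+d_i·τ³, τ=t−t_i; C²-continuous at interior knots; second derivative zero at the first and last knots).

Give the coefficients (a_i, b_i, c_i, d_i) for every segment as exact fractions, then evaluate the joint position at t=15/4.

Δ: Δ0=-2, Δ1=3
row 1: diag=8, rhs=30; c'=1/8, d'=15/4
back: M1=15/4
M: M0=0, M1=15/4, M2=0
seg 0: a=3, c=M0/2=0, d=(M1−M0)/(6·3)=5/24, b=Δ0−h0·(2M0+M1)/6=-31/8
seg 1: a=-3, c=M1/2=15/8, d=(M2−M1)/(6·1)=-5/8, b=Δ1−h1·(2M1+M2)/6=7/4
t_q=15/4 → seg 1, τ=3/4; S=-3+7/4·τ+15/8·τ²+-5/8·τ³=-459/512

  seg 0: a=3 b=-31/8 c=0 d=5/24
  seg 1: a=-3 b=7/4 c=15/8 d=-5/8
S(15/4) = -459/512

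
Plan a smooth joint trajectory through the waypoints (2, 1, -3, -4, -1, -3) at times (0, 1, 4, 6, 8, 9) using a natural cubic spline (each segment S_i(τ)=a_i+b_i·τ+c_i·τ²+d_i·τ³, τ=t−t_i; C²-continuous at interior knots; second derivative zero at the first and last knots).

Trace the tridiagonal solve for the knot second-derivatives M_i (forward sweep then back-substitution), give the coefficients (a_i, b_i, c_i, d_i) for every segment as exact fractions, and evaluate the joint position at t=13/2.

Δ: Δ0=-1, Δ1=-4/3, Δ2=-1/2, Δ3=3/2, Δ4=-2
row 1: diag=8, rhs=-2; c'=3/8, d'=-1/4
row 2: denom=10−3·3/8=71/8; d'=(5−3·-1/4)/(71/8)=46/71
row 3: denom=8−2·16/71=536/71; d'=(12−2·46/71)/(536/71)=95/67
row 4: denom=6−2·71/268=733/134; d'=(-21−2·95/67)/(733/134)=-3194/733
back: M4=-3194/733
back: M3=95/67−71/268·-3194/733=3771/1466
back: M2=46/71−16/71·3771/1466=50/733
back: M1=-1/4−3/8·50/733=-202/733
M: M0=0, M1=-202/733, M2=50/733, M3=3771/1466, M4=-3194/733, M5=0
seg 0: a=2, c=M0/2=0, d=(M1−M0)/(6·1)=-101/2199, b=Δ0−h0·(2M0+M1)/6=-2098/2199
seg 1: a=1, c=M1/2=-101/733, d=(M2−M1)/(6·3)=14/733, b=Δ1−h1·(2M1+M2)/6=-2401/2199
seg 2: a=-3, c=M2/2=25/733, d=(M3−M2)/(6·2)=3671/17592, b=Δ2−h2·(2M2+M3)/6=-3085/2199
seg 3: a=-4, c=M3/2=3771/2932, d=(M4−M3)/(6·2)=-10159/17592, b=Δ3−h3·(2M3+M4)/6=5443/4398
seg 4: a=-1, c=M4/2=-1597/733, d=(M5−M4)/(6·1)=1597/2199, b=Δ4−h4·(2M4+M5)/6=-1204/2199
t_q=13/2 → seg 3, τ=1/2; S=-4+5443/4398·τ+3771/2932·τ²+-10159/17592·τ³=-146921/46912

  seg 0: a=2 b=-2098/2199 c=0 d=-101/2199
  seg 1: a=1 b=-2401/2199 c=-101/733 d=14/733
  seg 2: a=-3 b=-3085/2199 c=25/733 d=3671/17592
  seg 3: a=-4 b=5443/4398 c=3771/2932 d=-10159/17592
  seg 4: a=-1 b=-1204/2199 c=-1597/733 d=1597/2199
S(13/2) = -146921/46912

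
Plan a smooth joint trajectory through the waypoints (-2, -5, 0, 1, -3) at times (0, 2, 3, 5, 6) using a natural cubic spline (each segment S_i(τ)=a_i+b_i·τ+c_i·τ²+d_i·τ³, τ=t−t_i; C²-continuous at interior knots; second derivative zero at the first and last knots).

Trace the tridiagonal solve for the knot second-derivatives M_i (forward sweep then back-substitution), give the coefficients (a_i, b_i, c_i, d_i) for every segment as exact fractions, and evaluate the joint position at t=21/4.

  seg 0: a=-2 b=-731/186 c=0 d=113/186
  seg 1: a=-5 b=625/186 c=113/31 d=-373/186
  seg 2: a=0 b=431/93 c=-147/62 d=113/744
  seg 3: a=1 b=-563/186 c=-181/124 d=181/372
S(21/4) = 1267/7936

Δ: Δ0=-3/2, Δ1=5, Δ2=1/2, Δ3=-4
row 1: diag=6, rhs=39; c'=1/6, d'=13/2
row 2: denom=6−1·1/6=35/6; d'=(-27−1·13/2)/(35/6)=-201/35
row 3: denom=6−2·12/35=186/35; d'=(-27−2·-201/35)/(186/35)=-181/62
back: M3=-181/62
back: M2=-201/35−12/35·-181/62=-147/31
back: M1=13/2−1/6·-147/31=226/31
M: M0=0, M1=226/31, M2=-147/31, M3=-181/62, M4=0
seg 0: a=-2, c=M0/2=0, d=(M1−M0)/(6·2)=113/186, b=Δ0−h0·(2M0+M1)/6=-731/186
seg 1: a=-5, c=M1/2=113/31, d=(M2−M1)/(6·1)=-373/186, b=Δ1−h1·(2M1+M2)/6=625/186
seg 2: a=0, c=M2/2=-147/62, d=(M3−M2)/(6·2)=113/744, b=Δ2−h2·(2M2+M3)/6=431/93
seg 3: a=1, c=M3/2=-181/124, d=(M4−M3)/(6·1)=181/372, b=Δ3−h3·(2M3+M4)/6=-563/186
t_q=21/4 → seg 3, τ=1/4; S=1+-563/186·τ+-181/124·τ²+181/372·τ³=1267/7936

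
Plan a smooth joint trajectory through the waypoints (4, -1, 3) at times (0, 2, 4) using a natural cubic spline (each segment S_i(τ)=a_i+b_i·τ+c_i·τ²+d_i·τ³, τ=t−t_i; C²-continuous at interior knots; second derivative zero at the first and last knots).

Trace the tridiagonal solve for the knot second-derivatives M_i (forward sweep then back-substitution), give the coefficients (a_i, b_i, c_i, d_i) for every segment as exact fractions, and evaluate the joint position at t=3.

  seg 0: a=4 b=-29/8 c=0 d=9/32
  seg 1: a=-1 b=-1/4 c=27/16 d=-9/32
S(3) = 5/32

Δ: Δ0=-5/2, Δ1=2
row 1: diag=8, rhs=27; c'=1/4, d'=27/8
back: M1=27/8
M: M0=0, M1=27/8, M2=0
seg 0: a=4, c=M0/2=0, d=(M1−M0)/(6·2)=9/32, b=Δ0−h0·(2M0+M1)/6=-29/8
seg 1: a=-1, c=M1/2=27/16, d=(M2−M1)/(6·2)=-9/32, b=Δ1−h1·(2M1+M2)/6=-1/4
t_q=3 → seg 1, τ=1; S=-1+-1/4·τ+27/16·τ²+-9/32·τ³=5/32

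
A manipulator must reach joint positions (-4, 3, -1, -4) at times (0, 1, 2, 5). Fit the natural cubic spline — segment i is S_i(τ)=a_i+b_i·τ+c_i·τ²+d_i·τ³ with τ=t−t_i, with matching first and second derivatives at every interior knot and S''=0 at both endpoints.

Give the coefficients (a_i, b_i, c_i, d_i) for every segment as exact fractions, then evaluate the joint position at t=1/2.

Δ: Δ0=7, Δ1=-4, Δ2=-1
row 1: diag=4, rhs=-66; c'=1/4, d'=-33/2
row 2: denom=8−1·1/4=31/4; d'=(18−1·-33/2)/(31/4)=138/31
back: M2=138/31
back: M1=-33/2−1/4·138/31=-546/31
M: M0=0, M1=-546/31, M2=138/31, M3=0
seg 0: a=-4, c=M0/2=0, d=(M1−M0)/(6·1)=-91/31, b=Δ0−h0·(2M0+M1)/6=308/31
seg 1: a=3, c=M1/2=-273/31, d=(M2−M1)/(6·1)=114/31, b=Δ1−h1·(2M1+M2)/6=35/31
seg 2: a=-1, c=M2/2=69/31, d=(M3−M2)/(6·3)=-23/93, b=Δ2−h2·(2M2+M3)/6=-169/31
t_q=1/2 → seg 0, τ=1/2; S=-4+308/31·τ+0·τ²+-91/31·τ³=149/248

  seg 0: a=-4 b=308/31 c=0 d=-91/31
  seg 1: a=3 b=35/31 c=-273/31 d=114/31
  seg 2: a=-1 b=-169/31 c=69/31 d=-23/93
S(1/2) = 149/248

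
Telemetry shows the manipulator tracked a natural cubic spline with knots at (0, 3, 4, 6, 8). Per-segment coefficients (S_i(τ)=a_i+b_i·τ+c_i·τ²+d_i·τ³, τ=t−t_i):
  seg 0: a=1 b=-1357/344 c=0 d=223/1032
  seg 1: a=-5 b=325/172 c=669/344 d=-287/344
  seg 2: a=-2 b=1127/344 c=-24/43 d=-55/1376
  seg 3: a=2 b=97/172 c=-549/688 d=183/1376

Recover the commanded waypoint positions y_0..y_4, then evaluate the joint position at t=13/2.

y_0 = S_0(0) = a_0 = 1
y_1 = S_1(0) = a_1 = -5
y_2 = S_2(0) = a_2 = -2
y_3 = S_3(0) = a_3 = 2
y_4 = S_3(2) = 1
t_q=13/2 is in segment 3 (τ=1/2); S_3(τ)=23107/11008

y_0=1 y_1=-5 y_2=-2 y_3=2 y_4=1
S(13/2) = 23107/11008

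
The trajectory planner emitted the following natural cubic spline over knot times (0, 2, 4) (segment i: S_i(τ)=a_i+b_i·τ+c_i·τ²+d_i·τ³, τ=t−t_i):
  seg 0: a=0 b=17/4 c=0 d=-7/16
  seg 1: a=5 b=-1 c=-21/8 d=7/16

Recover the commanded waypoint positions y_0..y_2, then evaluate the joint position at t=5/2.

y_0 = S_0(0) = a_0 = 0
y_1 = S_1(0) = a_1 = 5
y_2 = S_1(2) = -4
t_q=5/2 is in segment 1 (τ=1/2); S_1(τ)=499/128

y_0=0 y_1=5 y_2=-4
S(5/2) = 499/128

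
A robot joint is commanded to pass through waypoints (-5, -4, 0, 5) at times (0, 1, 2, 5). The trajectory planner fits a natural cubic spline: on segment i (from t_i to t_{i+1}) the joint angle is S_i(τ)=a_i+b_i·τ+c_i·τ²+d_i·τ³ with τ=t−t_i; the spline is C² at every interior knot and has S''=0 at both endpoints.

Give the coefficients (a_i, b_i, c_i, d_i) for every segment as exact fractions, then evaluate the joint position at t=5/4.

Δ: Δ0=1, Δ1=4, Δ2=5/3
row 1: diag=4, rhs=18; c'=1/4, d'=9/2
row 2: denom=8−1·1/4=31/4; d'=(-14−1·9/2)/(31/4)=-74/31
back: M2=-74/31
back: M1=9/2−1/4·-74/31=158/31
M: M0=0, M1=158/31, M2=-74/31, M3=0
seg 0: a=-5, c=M0/2=0, d=(M1−M0)/(6·1)=79/93, b=Δ0−h0·(2M0+M1)/6=14/93
seg 1: a=-4, c=M1/2=79/31, d=(M2−M1)/(6·1)=-116/93, b=Δ1−h1·(2M1+M2)/6=251/93
seg 2: a=0, c=M2/2=-37/31, d=(M3−M2)/(6·3)=37/279, b=Δ2−h2·(2M2+M3)/6=377/93
t_q=5/4 → seg 1, τ=1/4; S=-4+251/93·τ+79/31·τ²+-116/93·τ³=-395/124

  seg 0: a=-5 b=14/93 c=0 d=79/93
  seg 1: a=-4 b=251/93 c=79/31 d=-116/93
  seg 2: a=0 b=377/93 c=-37/31 d=37/279
S(5/4) = -395/124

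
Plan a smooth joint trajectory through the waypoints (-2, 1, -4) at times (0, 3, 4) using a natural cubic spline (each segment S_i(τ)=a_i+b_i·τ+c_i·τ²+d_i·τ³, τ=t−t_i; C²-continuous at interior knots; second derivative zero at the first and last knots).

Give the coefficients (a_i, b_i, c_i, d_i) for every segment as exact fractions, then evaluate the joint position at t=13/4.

  seg 0: a=-2 b=13/4 c=0 d=-1/4
  seg 1: a=1 b=-7/2 c=-9/4 d=3/4
S(13/4) = -1/256

Δ: Δ0=1, Δ1=-5
row 1: diag=8, rhs=-36; c'=1/8, d'=-9/2
back: M1=-9/2
M: M0=0, M1=-9/2, M2=0
seg 0: a=-2, c=M0/2=0, d=(M1−M0)/(6·3)=-1/4, b=Δ0−h0·(2M0+M1)/6=13/4
seg 1: a=1, c=M1/2=-9/4, d=(M2−M1)/(6·1)=3/4, b=Δ1−h1·(2M1+M2)/6=-7/2
t_q=13/4 → seg 1, τ=1/4; S=1+-7/2·τ+-9/4·τ²+3/4·τ³=-1/256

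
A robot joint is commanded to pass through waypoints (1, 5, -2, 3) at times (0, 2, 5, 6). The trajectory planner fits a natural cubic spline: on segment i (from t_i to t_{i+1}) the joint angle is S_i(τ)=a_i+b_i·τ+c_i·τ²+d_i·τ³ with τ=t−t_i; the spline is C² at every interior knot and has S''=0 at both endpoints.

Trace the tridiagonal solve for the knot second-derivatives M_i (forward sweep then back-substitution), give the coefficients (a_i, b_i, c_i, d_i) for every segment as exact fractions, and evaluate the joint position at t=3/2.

Δ: Δ0=2, Δ1=-7/3, Δ2=5
row 1: diag=10, rhs=-26; c'=3/10, d'=-13/5
row 2: denom=8−3·3/10=71/10; d'=(44−3·-13/5)/(71/10)=518/71
back: M2=518/71
back: M1=-13/5−3/10·518/71=-340/71
M: M0=0, M1=-340/71, M2=518/71, M3=0
seg 0: a=1, c=M0/2=0, d=(M1−M0)/(6·2)=-85/213, b=Δ0−h0·(2M0+M1)/6=766/213
seg 1: a=5, c=M1/2=-170/71, d=(M2−M1)/(6·3)=143/213, b=Δ1−h1·(2M1+M2)/6=-254/213
seg 2: a=-2, c=M2/2=259/71, d=(M3−M2)/(6·1)=-259/213, b=Δ2−h2·(2M2+M3)/6=547/213
t_q=3/2 → seg 0, τ=3/2; S=1+766/213·τ+0·τ²+-85/213·τ³=2867/568

  seg 0: a=1 b=766/213 c=0 d=-85/213
  seg 1: a=5 b=-254/213 c=-170/71 d=143/213
  seg 2: a=-2 b=547/213 c=259/71 d=-259/213
S(3/2) = 2867/568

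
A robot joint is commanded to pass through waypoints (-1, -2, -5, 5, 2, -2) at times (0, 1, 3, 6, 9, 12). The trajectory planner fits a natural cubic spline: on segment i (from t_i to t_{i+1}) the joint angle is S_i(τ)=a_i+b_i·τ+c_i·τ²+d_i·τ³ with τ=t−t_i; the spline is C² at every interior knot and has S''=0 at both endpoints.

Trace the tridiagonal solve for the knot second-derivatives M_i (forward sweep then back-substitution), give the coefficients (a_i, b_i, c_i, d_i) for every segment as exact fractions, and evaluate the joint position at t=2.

  seg 0: a=-1 b=-65/96 c=0 d=-31/96
  seg 1: a=-2 b=-79/48 c=-31/32 d=25/48
  seg 2: a=-5 b=35/48 c=69/32 d=-371/864
  seg 3: a=5 b=199/96 c=-41/24 d=197/864
  seg 4: a=2 b=-97/48 c=11/32 d=-11/288
S(2) = -131/32

Δ: Δ0=-1, Δ1=-3/2, Δ2=10/3, Δ3=-1, Δ4=-4/3
row 1: diag=6, rhs=-3; c'=1/3, d'=-1/2
row 2: denom=10−2·1/3=28/3; d'=(29−2·-1/2)/(28/3)=45/14
row 3: denom=12−3·9/28=309/28; d'=(-26−3·45/14)/(309/28)=-998/309
row 4: denom=12−3·28/103=1152/103; d'=(-2−3·-998/309)/(1152/103)=11/16
back: M4=11/16
back: M3=-998/309−28/103·11/16=-41/12
back: M2=45/14−9/28·-41/12=69/16
back: M1=-1/2−1/3·69/16=-31/16
M: M0=0, M1=-31/16, M2=69/16, M3=-41/12, M4=11/16, M5=0
seg 0: a=-1, c=M0/2=0, d=(M1−M0)/(6·1)=-31/96, b=Δ0−h0·(2M0+M1)/6=-65/96
seg 1: a=-2, c=M1/2=-31/32, d=(M2−M1)/(6·2)=25/48, b=Δ1−h1·(2M1+M2)/6=-79/48
seg 2: a=-5, c=M2/2=69/32, d=(M3−M2)/(6·3)=-371/864, b=Δ2−h2·(2M2+M3)/6=35/48
seg 3: a=5, c=M3/2=-41/24, d=(M4−M3)/(6·3)=197/864, b=Δ3−h3·(2M3+M4)/6=199/96
seg 4: a=2, c=M4/2=11/32, d=(M5−M4)/(6·3)=-11/288, b=Δ4−h4·(2M4+M5)/6=-97/48
t_q=2 → seg 1, τ=1; S=-2+-79/48·τ+-31/32·τ²+25/48·τ³=-131/32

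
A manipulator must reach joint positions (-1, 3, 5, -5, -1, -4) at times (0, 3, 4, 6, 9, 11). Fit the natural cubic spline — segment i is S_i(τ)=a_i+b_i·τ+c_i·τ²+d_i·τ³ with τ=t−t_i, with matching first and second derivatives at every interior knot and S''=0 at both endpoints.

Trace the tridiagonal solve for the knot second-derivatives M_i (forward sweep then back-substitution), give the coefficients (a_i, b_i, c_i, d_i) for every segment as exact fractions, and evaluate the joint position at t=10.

  seg 0: a=-1 b=1922/3957 c=0 d=1118/11871
  seg 1: a=3 b=11984/3957 c=1118/1319 d=-7424/3957
  seg 2: a=5 b=-3580/3957 c=-6306/1319 d=21631/15828
  seg 3: a=-5 b=-14359/3957 c=9019/2638 d=-13967/23742
  seg 4: a=-1 b=7921/7914 c=-2474/1319 d=1237/3957
S(10) = -4121/2638

Δ: Δ0=4/3, Δ1=2, Δ2=-5, Δ3=4/3, Δ4=-3/2
row 1: diag=8, rhs=4; c'=1/8, d'=1/2
row 2: denom=6−1·1/8=47/8; d'=(-42−1·1/2)/(47/8)=-340/47
row 3: denom=10−2·16/47=438/47; d'=(38−2·-340/47)/(438/47)=411/73
row 4: denom=10−3·47/146=1319/146; d'=(-17−3·411/73)/(1319/146)=-4948/1319
back: M4=-4948/1319
back: M3=411/73−47/146·-4948/1319=9019/1319
back: M2=-340/47−16/47·9019/1319=-12612/1319
back: M1=1/2−1/8·-12612/1319=2236/1319
M: M0=0, M1=2236/1319, M2=-12612/1319, M3=9019/1319, M4=-4948/1319, M5=0
seg 0: a=-1, c=M0/2=0, d=(M1−M0)/(6·3)=1118/11871, b=Δ0−h0·(2M0+M1)/6=1922/3957
seg 1: a=3, c=M1/2=1118/1319, d=(M2−M1)/(6·1)=-7424/3957, b=Δ1−h1·(2M1+M2)/6=11984/3957
seg 2: a=5, c=M2/2=-6306/1319, d=(M3−M2)/(6·2)=21631/15828, b=Δ2−h2·(2M2+M3)/6=-3580/3957
seg 3: a=-5, c=M3/2=9019/2638, d=(M4−M3)/(6·3)=-13967/23742, b=Δ3−h3·(2M3+M4)/6=-14359/3957
seg 4: a=-1, c=M4/2=-2474/1319, d=(M5−M4)/(6·2)=1237/3957, b=Δ4−h4·(2M4+M5)/6=7921/7914
t_q=10 → seg 4, τ=1; S=-1+7921/7914·τ+-2474/1319·τ²+1237/3957·τ³=-4121/2638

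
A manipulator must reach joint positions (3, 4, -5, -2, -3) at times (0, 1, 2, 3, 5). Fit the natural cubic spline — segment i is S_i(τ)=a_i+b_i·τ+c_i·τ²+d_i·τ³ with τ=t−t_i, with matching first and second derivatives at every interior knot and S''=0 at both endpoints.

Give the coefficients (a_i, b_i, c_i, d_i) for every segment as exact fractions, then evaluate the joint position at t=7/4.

Δ: Δ0=1, Δ1=-9, Δ2=3, Δ3=-1/2
row 1: diag=4, rhs=-60; c'=1/4, d'=-15
row 2: denom=4−1·1/4=15/4; d'=(72−1·-15)/(15/4)=116/5
row 3: denom=6−1·4/15=86/15; d'=(-21−1·116/5)/(86/15)=-663/86
back: M3=-663/86
back: M2=116/5−4/15·-663/86=1086/43
back: M1=-15−1/4·1086/43=-1833/86
M: M0=0, M1=-1833/86, M2=1086/43, M3=-663/86, M4=0
seg 0: a=3, c=M0/2=0, d=(M1−M0)/(6·1)=-611/172, b=Δ0−h0·(2M0+M1)/6=783/172
seg 1: a=4, c=M1/2=-1833/172, d=(M2−M1)/(6·1)=1335/172, b=Δ1−h1·(2M1+M2)/6=-525/86
seg 2: a=-5, c=M2/2=543/43, d=(M3−M2)/(6·1)=-945/172, b=Δ2−h2·(2M2+M3)/6=-711/172
seg 3: a=-2, c=M3/2=-663/172, d=(M4−M3)/(6·2)=221/344, b=Δ3−h3·(2M3+M4)/6=399/86
t_q=7/4 → seg 1, τ=3/4; S=4+-525/86·τ+-1833/172·τ²+1335/172·τ³=-36311/11008

  seg 0: a=3 b=783/172 c=0 d=-611/172
  seg 1: a=4 b=-525/86 c=-1833/172 d=1335/172
  seg 2: a=-5 b=-711/172 c=543/43 d=-945/172
  seg 3: a=-2 b=399/86 c=-663/172 d=221/344
S(7/4) = -36311/11008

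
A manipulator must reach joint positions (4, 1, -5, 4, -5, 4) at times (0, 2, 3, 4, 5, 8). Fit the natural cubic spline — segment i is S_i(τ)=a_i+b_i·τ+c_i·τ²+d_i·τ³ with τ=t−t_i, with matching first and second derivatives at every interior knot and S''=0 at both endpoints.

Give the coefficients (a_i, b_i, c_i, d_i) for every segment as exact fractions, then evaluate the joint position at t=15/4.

Δ: Δ0=-3/2, Δ1=-6, Δ2=9, Δ3=-9, Δ4=3
row 1: diag=6, rhs=-27; c'=1/6, d'=-9/2
row 2: denom=4−1·1/6=23/6; d'=(90−1·-9/2)/(23/6)=567/23
row 3: denom=4−1·6/23=86/23; d'=(-108−1·567/23)/(86/23)=-3051/86
row 4: denom=8−1·23/86=665/86; d'=(72−1·-3051/86)/(665/86)=9243/665
back: M4=9243/665
back: M3=-3051/86−23/86·9243/665=-26064/665
back: M2=567/23−6/23·-26064/665=23193/665
back: M1=-9/2−1/6·23193/665=-6858/665
M: M0=0, M1=-6858/665, M2=23193/665, M3=-26064/665, M4=9243/665, M5=0
seg 0: a=4, c=M0/2=0, d=(M1−M0)/(6·2)=-1143/1330, b=Δ0−h0·(2M0+M1)/6=2577/1330
seg 1: a=1, c=M1/2=-3429/665, d=(M2−M1)/(6·1)=1431/190, b=Δ1−h1·(2M1+M2)/6=-11139/1330
seg 2: a=-5, c=M2/2=23193/1330, d=(M3−M2)/(6·1)=-16419/1330, b=Δ2−h2·(2M2+M3)/6=2598/665
seg 3: a=4, c=M3/2=-13032/665, d=(M4−M3)/(6·1)=11769/1330, b=Δ3−h3·(2M3+M4)/6=465/266
seg 4: a=-5, c=M4/2=9243/1330, d=(M5−M4)/(6·3)=-1027/1330, b=Δ4−h4·(2M4+M5)/6=-7248/665
t_q=15/4 → seg 2, τ=3/4; S=-5+2598/665·τ+23193/1330·τ²+-16419/1330·τ³=215443/85120

  seg 0: a=4 b=2577/1330 c=0 d=-1143/1330
  seg 1: a=1 b=-11139/1330 c=-3429/665 d=1431/190
  seg 2: a=-5 b=2598/665 c=23193/1330 d=-16419/1330
  seg 3: a=4 b=465/266 c=-13032/665 d=11769/1330
  seg 4: a=-5 b=-7248/665 c=9243/1330 d=-1027/1330
S(15/4) = 215443/85120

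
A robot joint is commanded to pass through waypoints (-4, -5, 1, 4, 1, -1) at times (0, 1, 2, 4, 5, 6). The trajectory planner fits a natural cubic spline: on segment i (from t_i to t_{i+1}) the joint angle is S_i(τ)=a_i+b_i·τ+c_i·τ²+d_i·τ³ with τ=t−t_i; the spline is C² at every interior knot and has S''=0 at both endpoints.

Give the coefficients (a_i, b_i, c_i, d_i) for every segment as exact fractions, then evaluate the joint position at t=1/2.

Δ: Δ0=-1, Δ1=6, Δ2=3/2, Δ3=-3, Δ4=-2
row 1: diag=4, rhs=42; c'=1/4, d'=21/2
row 2: denom=6−1·1/4=23/4; d'=(-27−1·21/2)/(23/4)=-150/23
row 3: denom=6−2·8/23=122/23; d'=(-27−2·-150/23)/(122/23)=-321/122
row 4: denom=4−1·23/122=465/122; d'=(6−1·-321/122)/(465/122)=351/155
back: M4=351/155
back: M3=-321/122−23/122·351/155=-474/155
back: M2=-150/23−8/23·-474/155=-846/155
back: M1=21/2−1/4·-846/155=1839/155
M: M0=0, M1=1839/155, M2=-846/155, M3=-474/155, M4=351/155, M5=0
seg 0: a=-4, c=M0/2=0, d=(M1−M0)/(6·1)=613/310, b=Δ0−h0·(2M0+M1)/6=-923/310
seg 1: a=-5, c=M1/2=1839/310, d=(M2−M1)/(6·1)=-179/62, b=Δ1−h1·(2M1+M2)/6=458/155
seg 2: a=1, c=M2/2=-423/155, d=(M3−M2)/(6·2)=1/5, b=Δ2−h2·(2M2+M3)/6=1909/310
seg 3: a=4, c=M3/2=-237/155, d=(M4−M3)/(6·1)=55/62, b=Δ3−h3·(2M3+M4)/6=-731/310
seg 4: a=1, c=M4/2=351/310, d=(M5−M4)/(6·1)=-117/310, b=Δ4−h4·(2M4+M5)/6=-427/155
t_q=1/2 → seg 0, τ=1/2; S=-4+-923/310·τ+0·τ²+613/310·τ³=-12999/2480

  seg 0: a=-4 b=-923/310 c=0 d=613/310
  seg 1: a=-5 b=458/155 c=1839/310 d=-179/62
  seg 2: a=1 b=1909/310 c=-423/155 d=1/5
  seg 3: a=4 b=-731/310 c=-237/155 d=55/62
  seg 4: a=1 b=-427/155 c=351/310 d=-117/310
S(1/2) = -12999/2480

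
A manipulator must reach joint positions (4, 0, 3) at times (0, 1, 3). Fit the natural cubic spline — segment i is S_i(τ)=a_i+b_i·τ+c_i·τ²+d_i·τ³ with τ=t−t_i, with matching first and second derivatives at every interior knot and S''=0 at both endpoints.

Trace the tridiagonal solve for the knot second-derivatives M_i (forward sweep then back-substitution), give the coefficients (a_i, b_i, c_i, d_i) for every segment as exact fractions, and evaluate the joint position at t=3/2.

  seg 0: a=4 b=-59/12 c=0 d=11/12
  seg 1: a=0 b=-13/6 c=11/4 d=-11/24
S(3/2) = -29/64

Δ: Δ0=-4, Δ1=3/2
row 1: diag=6, rhs=33; c'=1/3, d'=11/2
back: M1=11/2
M: M0=0, M1=11/2, M2=0
seg 0: a=4, c=M0/2=0, d=(M1−M0)/(6·1)=11/12, b=Δ0−h0·(2M0+M1)/6=-59/12
seg 1: a=0, c=M1/2=11/4, d=(M2−M1)/(6·2)=-11/24, b=Δ1−h1·(2M1+M2)/6=-13/6
t_q=3/2 → seg 1, τ=1/2; S=0+-13/6·τ+11/4·τ²+-11/24·τ³=-29/64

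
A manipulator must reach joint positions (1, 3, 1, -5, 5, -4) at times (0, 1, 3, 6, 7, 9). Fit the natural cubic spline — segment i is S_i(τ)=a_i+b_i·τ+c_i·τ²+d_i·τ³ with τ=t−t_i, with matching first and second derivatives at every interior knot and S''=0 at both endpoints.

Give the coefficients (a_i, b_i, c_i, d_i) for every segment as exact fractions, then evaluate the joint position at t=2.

Δ: Δ0=2, Δ1=-1, Δ2=-2, Δ3=10, Δ4=-9/2
row 1: diag=6, rhs=-18; c'=1/3, d'=-3
row 2: denom=10−2·1/3=28/3; d'=(-6−2·-3)/(28/3)=0
row 3: denom=8−3·9/28=197/28; d'=(72−3·0)/(197/28)=2016/197
row 4: denom=6−1·28/197=1154/197; d'=(-87−1·2016/197)/(1154/197)=-19155/1154
back: M4=-19155/1154
back: M3=2016/197−28/197·-19155/1154=7266/577
back: M2=0−9/28·7266/577=-4671/1154
back: M1=-3−1/3·-4671/1154=-1905/1154
M: M0=0, M1=-1905/1154, M2=-4671/1154, M3=7266/577, M4=-19155/1154, M5=0
seg 0: a=1, c=M0/2=0, d=(M1−M0)/(6·1)=-635/2308, b=Δ0−h0·(2M0+M1)/6=5251/2308
seg 1: a=3, c=M1/2=-1905/2308, d=(M2−M1)/(6·2)=-461/2308, b=Δ1−h1·(2M1+M2)/6=1673/1154
seg 2: a=1, c=M2/2=-4671/2308, d=(M3−M2)/(6·3)=6401/6924, b=Δ2−h2·(2M2+M3)/6=-4903/1154
seg 3: a=-5, c=M3/2=3633/577, d=(M4−M3)/(6·1)=-11229/2308, b=Δ3−h3·(2M3+M4)/6=19777/2308
seg 4: a=5, c=M4/2=-19155/2308, d=(M5−M4)/(6·2)=6385/4616, b=Δ4−h4·(2M4+M5)/6=7577/1154
t_q=2 → seg 1, τ=1; S=3+1673/1154·τ+-1905/2308·τ²+-461/2308·τ³=1976/577

  seg 0: a=1 b=5251/2308 c=0 d=-635/2308
  seg 1: a=3 b=1673/1154 c=-1905/2308 d=-461/2308
  seg 2: a=1 b=-4903/1154 c=-4671/2308 d=6401/6924
  seg 3: a=-5 b=19777/2308 c=3633/577 d=-11229/2308
  seg 4: a=5 b=7577/1154 c=-19155/2308 d=6385/4616
S(2) = 1976/577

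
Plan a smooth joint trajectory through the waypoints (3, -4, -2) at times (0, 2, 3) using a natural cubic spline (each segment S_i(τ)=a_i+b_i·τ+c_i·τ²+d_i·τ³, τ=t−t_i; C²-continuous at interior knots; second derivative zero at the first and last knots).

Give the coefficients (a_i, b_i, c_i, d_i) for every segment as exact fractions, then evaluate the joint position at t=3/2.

Δ: Δ0=-7/2, Δ1=2
row 1: diag=6, rhs=33; c'=1/6, d'=11/2
back: M1=11/2
M: M0=0, M1=11/2, M2=0
seg 0: a=3, c=M0/2=0, d=(M1−M0)/(6·2)=11/24, b=Δ0−h0·(2M0+M1)/6=-16/3
seg 1: a=-4, c=M1/2=11/4, d=(M2−M1)/(6·1)=-11/12, b=Δ1−h1·(2M1+M2)/6=1/6
t_q=3/2 → seg 0, τ=3/2; S=3+-16/3·τ+0·τ²+11/24·τ³=-221/64

  seg 0: a=3 b=-16/3 c=0 d=11/24
  seg 1: a=-4 b=1/6 c=11/4 d=-11/12
S(3/2) = -221/64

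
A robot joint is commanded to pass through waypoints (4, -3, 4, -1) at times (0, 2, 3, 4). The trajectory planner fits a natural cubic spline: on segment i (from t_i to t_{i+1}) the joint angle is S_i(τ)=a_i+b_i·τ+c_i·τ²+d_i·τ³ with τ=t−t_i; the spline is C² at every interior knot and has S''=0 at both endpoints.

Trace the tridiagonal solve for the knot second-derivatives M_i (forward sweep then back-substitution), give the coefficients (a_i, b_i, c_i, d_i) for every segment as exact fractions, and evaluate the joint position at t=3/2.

  seg 0: a=4 b=-377/46 c=0 d=27/23
  seg 1: a=-3 b=271/46 c=162/23 d=-273/46
  seg 2: a=4 b=50/23 c=-495/46 d=165/46
S(3/2) = -797/184

Δ: Δ0=-7/2, Δ1=7, Δ2=-5
row 1: diag=6, rhs=63; c'=1/6, d'=21/2
row 2: denom=4−1·1/6=23/6; d'=(-72−1·21/2)/(23/6)=-495/23
back: M2=-495/23
back: M1=21/2−1/6·-495/23=324/23
M: M0=0, M1=324/23, M2=-495/23, M3=0
seg 0: a=4, c=M0/2=0, d=(M1−M0)/(6·2)=27/23, b=Δ0−h0·(2M0+M1)/6=-377/46
seg 1: a=-3, c=M1/2=162/23, d=(M2−M1)/(6·1)=-273/46, b=Δ1−h1·(2M1+M2)/6=271/46
seg 2: a=4, c=M2/2=-495/46, d=(M3−M2)/(6·1)=165/46, b=Δ2−h2·(2M2+M3)/6=50/23
t_q=3/2 → seg 0, τ=3/2; S=4+-377/46·τ+0·τ²+27/23·τ³=-797/184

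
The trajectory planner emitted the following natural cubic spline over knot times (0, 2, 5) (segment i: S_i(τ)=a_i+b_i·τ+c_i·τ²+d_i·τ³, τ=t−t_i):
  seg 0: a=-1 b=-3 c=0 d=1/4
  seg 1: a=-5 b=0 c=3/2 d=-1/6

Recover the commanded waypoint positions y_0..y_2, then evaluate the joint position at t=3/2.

y_0 = S_0(0) = a_0 = -1
y_1 = S_1(0) = a_1 = -5
y_2 = S_1(3) = 4
t_q=3/2 is in segment 0 (τ=3/2); S_0(τ)=-149/32

y_0=-1 y_1=-5 y_2=4
S(3/2) = -149/32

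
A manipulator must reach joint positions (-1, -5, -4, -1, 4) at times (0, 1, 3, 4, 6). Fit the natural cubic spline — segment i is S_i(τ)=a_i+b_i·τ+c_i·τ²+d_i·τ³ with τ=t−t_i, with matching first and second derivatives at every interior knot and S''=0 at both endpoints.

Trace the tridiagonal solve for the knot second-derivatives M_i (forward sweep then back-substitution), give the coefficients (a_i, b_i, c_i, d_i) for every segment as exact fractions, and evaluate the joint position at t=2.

Δ: Δ0=-4, Δ1=1/2, Δ2=3, Δ3=5/2
row 1: diag=6, rhs=27; c'=1/3, d'=9/2
row 2: denom=6−2·1/3=16/3; d'=(15−2·9/2)/(16/3)=9/8
row 3: denom=6−1·3/16=93/16; d'=(-3−1·9/8)/(93/16)=-22/31
back: M3=-22/31
back: M2=9/8−3/16·-22/31=39/31
back: M1=9/2−1/3·39/31=253/62
M: M0=0, M1=253/62, M2=39/31, M3=-22/31, M4=0
seg 0: a=-1, c=M0/2=0, d=(M1−M0)/(6·1)=253/372, b=Δ0−h0·(2M0+M1)/6=-1741/372
seg 1: a=-5, c=M1/2=253/124, d=(M2−M1)/(6·2)=-175/744, b=Δ1−h1·(2M1+M2)/6=-491/186
seg 2: a=-4, c=M2/2=39/62, d=(M3−M2)/(6·1)=-61/186, b=Δ2−h2·(2M2+M3)/6=251/93
seg 3: a=-1, c=M3/2=-11/31, d=(M4−M3)/(6·2)=11/186, b=Δ3−h3·(2M3+M4)/6=553/186
t_q=2 → seg 1, τ=1; S=-5+-491/186·τ+253/124·τ²+-175/744·τ³=-1447/248

  seg 0: a=-1 b=-1741/372 c=0 d=253/372
  seg 1: a=-5 b=-491/186 c=253/124 d=-175/744
  seg 2: a=-4 b=251/93 c=39/62 d=-61/186
  seg 3: a=-1 b=553/186 c=-11/31 d=11/186
S(2) = -1447/248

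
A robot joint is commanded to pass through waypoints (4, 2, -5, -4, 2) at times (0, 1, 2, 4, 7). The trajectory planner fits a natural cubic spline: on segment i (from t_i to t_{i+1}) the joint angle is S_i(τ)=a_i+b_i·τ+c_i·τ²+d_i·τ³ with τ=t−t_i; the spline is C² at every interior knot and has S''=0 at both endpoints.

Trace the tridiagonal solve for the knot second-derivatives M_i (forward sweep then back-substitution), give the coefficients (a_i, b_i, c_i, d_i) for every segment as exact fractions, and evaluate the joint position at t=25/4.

  seg 0: a=4 b=-38/107 c=0 d=-176/107
  seg 1: a=2 b=-566/107 c=-528/107 d=345/107
  seg 2: a=-5 b=-587/107 c=507/107 d=-747/856
  seg 3: a=-4 b=641/214 c=-213/428 d=71/1284
S(25/4) = 23281/27392

Δ: Δ0=-2, Δ1=-7, Δ2=1/2, Δ3=2
row 1: diag=4, rhs=-30; c'=1/4, d'=-15/2
row 2: denom=6−1·1/4=23/4; d'=(45−1·-15/2)/(23/4)=210/23
row 3: denom=10−2·8/23=214/23; d'=(9−2·210/23)/(214/23)=-213/214
back: M3=-213/214
back: M2=210/23−8/23·-213/214=1014/107
back: M1=-15/2−1/4·1014/107=-1056/107
M: M0=0, M1=-1056/107, M2=1014/107, M3=-213/214, M4=0
seg 0: a=4, c=M0/2=0, d=(M1−M0)/(6·1)=-176/107, b=Δ0−h0·(2M0+M1)/6=-38/107
seg 1: a=2, c=M1/2=-528/107, d=(M2−M1)/(6·1)=345/107, b=Δ1−h1·(2M1+M2)/6=-566/107
seg 2: a=-5, c=M2/2=507/107, d=(M3−M2)/(6·2)=-747/856, b=Δ2−h2·(2M2+M3)/6=-587/107
seg 3: a=-4, c=M3/2=-213/428, d=(M4−M3)/(6·3)=71/1284, b=Δ3−h3·(2M3+M4)/6=641/214
t_q=25/4 → seg 3, τ=9/4; S=-4+641/214·τ+-213/428·τ²+71/1284·τ³=23281/27392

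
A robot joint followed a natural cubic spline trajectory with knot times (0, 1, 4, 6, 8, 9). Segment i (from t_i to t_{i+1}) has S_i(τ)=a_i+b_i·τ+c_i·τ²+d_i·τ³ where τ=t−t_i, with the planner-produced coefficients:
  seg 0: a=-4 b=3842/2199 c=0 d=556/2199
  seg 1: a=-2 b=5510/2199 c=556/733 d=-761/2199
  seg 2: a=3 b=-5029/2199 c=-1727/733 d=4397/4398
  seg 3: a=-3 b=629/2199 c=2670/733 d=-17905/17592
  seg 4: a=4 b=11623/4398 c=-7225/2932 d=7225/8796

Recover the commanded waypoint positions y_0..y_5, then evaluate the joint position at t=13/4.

y_0 = S_0(0) = a_0 = -4
y_1 = S_1(0) = a_1 = -2
y_2 = S_2(0) = a_2 = 3
y_3 = S_3(0) = a_3 = -3
y_4 = S_4(0) = a_4 = 4
y_5 = S_4(1) = 5
t_q=13/4 is in segment 1 (τ=9/4); S_1(τ)=165877/46912

y_0=-4 y_1=-2 y_2=3 y_3=-3 y_4=4 y_5=5
S(13/4) = 165877/46912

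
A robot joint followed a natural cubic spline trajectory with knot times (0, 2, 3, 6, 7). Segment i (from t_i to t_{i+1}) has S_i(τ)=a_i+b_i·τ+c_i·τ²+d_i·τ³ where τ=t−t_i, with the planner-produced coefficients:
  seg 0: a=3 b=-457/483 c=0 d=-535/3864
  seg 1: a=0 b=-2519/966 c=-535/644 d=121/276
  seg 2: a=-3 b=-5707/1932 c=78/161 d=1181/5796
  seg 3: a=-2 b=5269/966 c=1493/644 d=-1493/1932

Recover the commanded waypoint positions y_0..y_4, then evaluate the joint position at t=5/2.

y_0=3 y_1=0 y_2=-3 y_3=-2 y_4=5
S(5/2) = -7505/5152

y_0 = S_0(0) = a_0 = 3
y_1 = S_1(0) = a_1 = 0
y_2 = S_2(0) = a_2 = -3
y_3 = S_3(0) = a_3 = -2
y_4 = S_3(1) = 5
t_q=5/2 is in segment 1 (τ=1/2); S_1(τ)=-7505/5152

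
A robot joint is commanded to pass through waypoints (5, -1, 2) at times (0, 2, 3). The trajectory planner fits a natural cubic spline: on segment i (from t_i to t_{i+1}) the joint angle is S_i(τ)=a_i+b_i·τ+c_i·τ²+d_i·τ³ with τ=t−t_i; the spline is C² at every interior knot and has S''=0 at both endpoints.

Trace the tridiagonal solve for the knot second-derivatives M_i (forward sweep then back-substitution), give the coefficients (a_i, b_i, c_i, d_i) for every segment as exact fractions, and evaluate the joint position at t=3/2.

Δ: Δ0=-3, Δ1=3
row 1: diag=6, rhs=36; c'=1/6, d'=6
back: M1=6
M: M0=0, M1=6, M2=0
seg 0: a=5, c=M0/2=0, d=(M1−M0)/(6·2)=1/2, b=Δ0−h0·(2M0+M1)/6=-5
seg 1: a=-1, c=M1/2=3, d=(M2−M1)/(6·1)=-1, b=Δ1−h1·(2M1+M2)/6=1
t_q=3/2 → seg 0, τ=3/2; S=5+-5·τ+0·τ²+1/2·τ³=-13/16

  seg 0: a=5 b=-5 c=0 d=1/2
  seg 1: a=-1 b=1 c=3 d=-1
S(3/2) = -13/16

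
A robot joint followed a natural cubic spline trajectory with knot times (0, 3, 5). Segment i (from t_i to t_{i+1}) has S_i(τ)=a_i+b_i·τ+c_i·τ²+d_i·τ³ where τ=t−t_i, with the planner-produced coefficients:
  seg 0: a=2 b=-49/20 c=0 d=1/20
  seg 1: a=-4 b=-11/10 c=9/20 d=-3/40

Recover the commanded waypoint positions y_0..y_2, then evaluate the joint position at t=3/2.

y_0 = S_0(0) = a_0 = 2
y_1 = S_1(0) = a_1 = -4
y_2 = S_1(2) = -5
t_q=3/2 is in segment 0 (τ=3/2); S_0(τ)=-241/160

y_0=2 y_1=-4 y_2=-5
S(3/2) = -241/160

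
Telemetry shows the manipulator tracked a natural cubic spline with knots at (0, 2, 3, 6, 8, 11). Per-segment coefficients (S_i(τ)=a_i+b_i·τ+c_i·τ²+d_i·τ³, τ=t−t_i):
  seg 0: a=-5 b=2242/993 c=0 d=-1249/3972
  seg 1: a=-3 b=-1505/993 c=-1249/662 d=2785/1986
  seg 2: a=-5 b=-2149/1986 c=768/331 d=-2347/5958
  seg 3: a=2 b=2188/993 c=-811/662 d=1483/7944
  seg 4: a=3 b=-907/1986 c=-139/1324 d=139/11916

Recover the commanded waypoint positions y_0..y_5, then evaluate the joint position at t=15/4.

y_0 = S_0(0) = a_0 = -5
y_1 = S_1(0) = a_1 = -3
y_2 = S_2(0) = a_2 = -5
y_3 = S_3(0) = a_3 = 2
y_4 = S_4(0) = a_4 = 3
y_5 = S_4(3) = 1
t_q=15/4 is in segment 2 (τ=3/4); S_2(τ)=-197969/42368

y_0=-5 y_1=-3 y_2=-5 y_3=2 y_4=3 y_5=1
S(15/4) = -197969/42368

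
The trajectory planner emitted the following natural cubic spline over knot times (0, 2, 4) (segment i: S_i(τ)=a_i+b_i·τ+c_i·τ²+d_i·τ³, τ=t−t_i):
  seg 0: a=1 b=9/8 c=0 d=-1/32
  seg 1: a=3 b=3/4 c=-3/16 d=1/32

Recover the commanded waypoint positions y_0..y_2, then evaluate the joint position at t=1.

y_0=1 y_1=3 y_2=4
S(1) = 67/32

y_0 = S_0(0) = a_0 = 1
y_1 = S_1(0) = a_1 = 3
y_2 = S_1(2) = 4
t_q=1 is in segment 0 (τ=1); S_0(τ)=67/32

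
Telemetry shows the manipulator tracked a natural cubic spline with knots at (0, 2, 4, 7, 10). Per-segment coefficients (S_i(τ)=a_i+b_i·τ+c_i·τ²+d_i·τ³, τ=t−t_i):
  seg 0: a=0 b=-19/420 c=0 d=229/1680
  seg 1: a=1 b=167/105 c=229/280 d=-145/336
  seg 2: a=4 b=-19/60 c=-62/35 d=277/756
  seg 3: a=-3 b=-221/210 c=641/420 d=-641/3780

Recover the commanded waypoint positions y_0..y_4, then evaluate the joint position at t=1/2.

y_0=0 y_1=1 y_2=4 y_3=-3 y_4=3
S(1/2) = -5/896

y_0 = S_0(0) = a_0 = 0
y_1 = S_1(0) = a_1 = 1
y_2 = S_2(0) = a_2 = 4
y_3 = S_3(0) = a_3 = -3
y_4 = S_3(3) = 3
t_q=1/2 is in segment 0 (τ=1/2); S_0(τ)=-5/896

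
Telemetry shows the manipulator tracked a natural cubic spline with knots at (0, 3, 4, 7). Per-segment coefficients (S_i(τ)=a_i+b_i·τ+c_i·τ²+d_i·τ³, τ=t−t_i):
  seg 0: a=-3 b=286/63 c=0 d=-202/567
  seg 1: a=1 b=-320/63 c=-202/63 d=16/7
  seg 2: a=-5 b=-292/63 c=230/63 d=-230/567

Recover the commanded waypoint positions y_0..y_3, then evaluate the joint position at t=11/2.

y_0 = S_0(0) = a_0 = -3
y_1 = S_1(0) = a_1 = 1
y_2 = S_2(0) = a_2 = -5
y_3 = S_2(3) = 3
t_q=11/2 is in segment 2 (τ=3/2); S_2(τ)=-143/28

y_0=-3 y_1=1 y_2=-5 y_3=3
S(11/2) = -143/28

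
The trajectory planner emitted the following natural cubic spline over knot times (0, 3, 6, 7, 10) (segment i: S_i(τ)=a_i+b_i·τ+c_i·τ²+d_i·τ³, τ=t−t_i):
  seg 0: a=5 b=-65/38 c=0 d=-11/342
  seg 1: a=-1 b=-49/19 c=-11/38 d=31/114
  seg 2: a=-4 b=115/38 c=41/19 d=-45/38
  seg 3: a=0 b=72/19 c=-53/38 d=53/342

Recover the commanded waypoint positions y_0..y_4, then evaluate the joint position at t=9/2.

y_0=5 y_1=-1 y_2=-4 y_3=0 y_4=3
S(9/2) = -1399/304

y_0 = S_0(0) = a_0 = 5
y_1 = S_1(0) = a_1 = -1
y_2 = S_2(0) = a_2 = -4
y_3 = S_3(0) = a_3 = 0
y_4 = S_3(3) = 3
t_q=9/2 is in segment 1 (τ=3/2); S_1(τ)=-1399/304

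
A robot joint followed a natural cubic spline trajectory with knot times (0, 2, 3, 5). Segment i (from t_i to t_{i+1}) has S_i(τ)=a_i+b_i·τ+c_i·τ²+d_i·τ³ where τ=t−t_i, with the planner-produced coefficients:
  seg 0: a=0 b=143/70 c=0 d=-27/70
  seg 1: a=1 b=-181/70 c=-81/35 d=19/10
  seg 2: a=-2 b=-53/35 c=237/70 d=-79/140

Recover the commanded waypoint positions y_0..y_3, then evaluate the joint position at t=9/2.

y_0 = S_0(0) = a_0 = 0
y_1 = S_1(0) = a_1 = 1
y_2 = S_2(0) = a_2 = -2
y_3 = S_2(2) = 4
t_q=9/2 is in segment 2 (τ=3/2); S_2(τ)=323/224

y_0=0 y_1=1 y_2=-2 y_3=4
S(9/2) = 323/224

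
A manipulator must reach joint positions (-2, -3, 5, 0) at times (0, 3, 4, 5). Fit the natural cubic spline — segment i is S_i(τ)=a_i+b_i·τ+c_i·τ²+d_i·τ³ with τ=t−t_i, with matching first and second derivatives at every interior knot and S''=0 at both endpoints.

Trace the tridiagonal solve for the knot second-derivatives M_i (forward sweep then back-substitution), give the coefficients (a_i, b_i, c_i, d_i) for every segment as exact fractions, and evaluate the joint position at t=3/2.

  seg 0: a=-2 b=-448/93 c=0 d=139/279
  seg 1: a=-3 b=803/93 c=139/31 d=-476/93
  seg 2: a=5 b=209/93 c=-337/31 d=337/93
S(3/2) = -1871/248

Δ: Δ0=-1/3, Δ1=8, Δ2=-5
row 1: diag=8, rhs=50; c'=1/8, d'=25/4
row 2: denom=4−1·1/8=31/8; d'=(-78−1·25/4)/(31/8)=-674/31
back: M2=-674/31
back: M1=25/4−1/8·-674/31=278/31
M: M0=0, M1=278/31, M2=-674/31, M3=0
seg 0: a=-2, c=M0/2=0, d=(M1−M0)/(6·3)=139/279, b=Δ0−h0·(2M0+M1)/6=-448/93
seg 1: a=-3, c=M1/2=139/31, d=(M2−M1)/(6·1)=-476/93, b=Δ1−h1·(2M1+M2)/6=803/93
seg 2: a=5, c=M2/2=-337/31, d=(M3−M2)/(6·1)=337/93, b=Δ2−h2·(2M2+M3)/6=209/93
t_q=3/2 → seg 0, τ=3/2; S=-2+-448/93·τ+0·τ²+139/279·τ³=-1871/248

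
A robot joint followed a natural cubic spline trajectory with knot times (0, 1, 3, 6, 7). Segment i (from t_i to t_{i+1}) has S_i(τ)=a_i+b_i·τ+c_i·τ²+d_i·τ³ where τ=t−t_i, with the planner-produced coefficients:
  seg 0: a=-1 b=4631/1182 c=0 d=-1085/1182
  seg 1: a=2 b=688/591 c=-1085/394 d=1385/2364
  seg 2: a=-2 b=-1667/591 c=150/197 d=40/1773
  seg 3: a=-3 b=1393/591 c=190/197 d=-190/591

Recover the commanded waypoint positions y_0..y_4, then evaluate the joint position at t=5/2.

y_0=-1 y_1=2 y_2=-2 y_3=-3 y_4=0
S(5/2) = -2979/6304

y_0 = S_0(0) = a_0 = -1
y_1 = S_1(0) = a_1 = 2
y_2 = S_2(0) = a_2 = -2
y_3 = S_3(0) = a_3 = -3
y_4 = S_3(1) = 0
t_q=5/2 is in segment 1 (τ=3/2); S_1(τ)=-2979/6304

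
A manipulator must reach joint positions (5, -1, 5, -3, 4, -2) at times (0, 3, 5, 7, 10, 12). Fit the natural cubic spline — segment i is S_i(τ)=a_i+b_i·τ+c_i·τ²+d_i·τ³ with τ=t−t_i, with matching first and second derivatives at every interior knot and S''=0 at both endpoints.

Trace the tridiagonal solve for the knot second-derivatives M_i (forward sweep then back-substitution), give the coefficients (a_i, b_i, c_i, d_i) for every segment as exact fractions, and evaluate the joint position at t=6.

Δ: Δ0=-2, Δ1=3, Δ2=-4, Δ3=7/3, Δ4=-3
row 1: diag=10, rhs=30; c'=1/5, d'=3
row 2: denom=8−2·1/5=38/5; d'=(-42−2·3)/(38/5)=-120/19
row 3: denom=10−2·5/19=180/19; d'=(38−2·-120/19)/(180/19)=481/90
row 4: denom=10−3·19/60=181/20; d'=(-32−3·481/90)/(181/20)=-2882/543
back: M4=-2882/543
back: M3=481/90−19/60·-2882/543=11444/1629
back: M2=-120/19−5/19·11444/1629=-13300/1629
back: M1=3−1/5·-13300/1629=7547/1629
M: M0=0, M1=7547/1629, M2=-13300/1629, M3=11444/1629, M4=-2882/543, M5=0
seg 0: a=5, c=M0/2=0, d=(M1−M0)/(6·3)=7547/29322, b=Δ0−h0·(2M0+M1)/6=-14063/3258
seg 1: a=-1, c=M1/2=7547/3258, d=(M2−M1)/(6·2)=-6949/6516, b=Δ1−h1·(2M1+M2)/6=4289/1629
seg 2: a=5, c=M2/2=-6650/1629, d=(M3−M2)/(6·2)=2062/1629, b=Δ2−h2·(2M2+M3)/6=-488/543
seg 3: a=-3, c=M3/2=5722/1629, d=(M4−M3)/(6·3)=-10045/14661, b=Δ3−h3·(2M3+M4)/6=-3320/1629
seg 4: a=4, c=M4/2=-1441/543, d=(M5−M4)/(6·2)=1441/3258, b=Δ4−h4·(2M4+M5)/6=877/1629
t_q=6 → seg 2, τ=1; S=5+-488/543·τ+-6650/1629·τ²+2062/1629·τ³=2093/1629

  seg 0: a=5 b=-14063/3258 c=0 d=7547/29322
  seg 1: a=-1 b=4289/1629 c=7547/3258 d=-6949/6516
  seg 2: a=5 b=-488/543 c=-6650/1629 d=2062/1629
  seg 3: a=-3 b=-3320/1629 c=5722/1629 d=-10045/14661
  seg 4: a=4 b=877/1629 c=-1441/543 d=1441/3258
S(6) = 2093/1629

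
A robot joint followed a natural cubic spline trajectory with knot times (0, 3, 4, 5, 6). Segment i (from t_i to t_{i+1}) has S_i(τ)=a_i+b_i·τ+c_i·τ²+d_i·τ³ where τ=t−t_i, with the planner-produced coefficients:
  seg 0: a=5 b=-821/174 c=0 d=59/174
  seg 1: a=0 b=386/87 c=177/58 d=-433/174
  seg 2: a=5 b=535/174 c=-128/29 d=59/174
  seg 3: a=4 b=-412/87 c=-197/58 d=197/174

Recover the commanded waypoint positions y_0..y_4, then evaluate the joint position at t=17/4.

y_0 = S_0(0) = a_0 = 5
y_1 = S_1(0) = a_1 = 0
y_2 = S_2(0) = a_2 = 5
y_3 = S_3(0) = a_3 = 4
y_4 = S_3(1) = -3
t_q=17/4 is in segment 2 (τ=1/4); S_2(τ)=20409/3712

y_0=5 y_1=0 y_2=5 y_3=4 y_4=-3
S(17/4) = 20409/3712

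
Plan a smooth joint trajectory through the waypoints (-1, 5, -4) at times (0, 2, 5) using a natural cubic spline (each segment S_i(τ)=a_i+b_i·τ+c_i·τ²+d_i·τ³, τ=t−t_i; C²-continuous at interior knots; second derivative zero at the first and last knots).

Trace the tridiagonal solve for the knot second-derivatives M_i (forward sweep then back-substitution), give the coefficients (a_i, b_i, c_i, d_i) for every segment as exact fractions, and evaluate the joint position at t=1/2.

  seg 0: a=-1 b=21/5 c=0 d=-3/10
  seg 1: a=5 b=3/5 c=-9/5 d=1/5
S(1/2) = 17/16

Δ: Δ0=3, Δ1=-3
row 1: diag=10, rhs=-36; c'=3/10, d'=-18/5
back: M1=-18/5
M: M0=0, M1=-18/5, M2=0
seg 0: a=-1, c=M0/2=0, d=(M1−M0)/(6·2)=-3/10, b=Δ0−h0·(2M0+M1)/6=21/5
seg 1: a=5, c=M1/2=-9/5, d=(M2−M1)/(6·3)=1/5, b=Δ1−h1·(2M1+M2)/6=3/5
t_q=1/2 → seg 0, τ=1/2; S=-1+21/5·τ+0·τ²+-3/10·τ³=17/16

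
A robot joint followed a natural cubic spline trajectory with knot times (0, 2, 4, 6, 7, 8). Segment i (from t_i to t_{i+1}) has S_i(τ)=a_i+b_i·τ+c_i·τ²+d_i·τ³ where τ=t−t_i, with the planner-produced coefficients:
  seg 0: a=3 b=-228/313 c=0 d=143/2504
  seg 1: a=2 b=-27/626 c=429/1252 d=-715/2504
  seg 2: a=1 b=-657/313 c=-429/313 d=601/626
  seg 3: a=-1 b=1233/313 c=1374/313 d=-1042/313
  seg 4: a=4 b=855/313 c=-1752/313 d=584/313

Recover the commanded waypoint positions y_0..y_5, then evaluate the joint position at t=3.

y_0=3 y_1=2 y_2=1 y_3=-1 y_4=4 y_5=3
S(3) = 5043/2504

y_0 = S_0(0) = a_0 = 3
y_1 = S_1(0) = a_1 = 2
y_2 = S_2(0) = a_2 = 1
y_3 = S_3(0) = a_3 = -1
y_4 = S_4(0) = a_4 = 4
y_5 = S_4(1) = 3
t_q=3 is in segment 1 (τ=1); S_1(τ)=5043/2504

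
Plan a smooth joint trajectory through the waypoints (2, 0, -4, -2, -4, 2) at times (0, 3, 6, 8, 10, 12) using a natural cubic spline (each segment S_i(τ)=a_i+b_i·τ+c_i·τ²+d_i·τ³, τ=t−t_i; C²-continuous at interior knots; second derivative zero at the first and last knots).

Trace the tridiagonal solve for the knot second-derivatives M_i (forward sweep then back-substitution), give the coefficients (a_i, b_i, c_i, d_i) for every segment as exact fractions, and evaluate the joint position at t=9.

  seg 0: a=2 b=-113/523 c=0 d=-707/14121
  seg 1: a=0 b=-820/523 c=-707/1569 d=2489/14121
  seg 2: a=-4 b=255/523 c=594/523 d=-230/523
  seg 3: a=-2 b=-129/523 c=-786/523 d=589/1046
  seg 4: a=-4 b=261/523 c=981/523 d=-327/1046
S(9) = -3333/1046

Δ: Δ0=-2/3, Δ1=-4/3, Δ2=1, Δ3=-1, Δ4=3
row 1: diag=12, rhs=-4; c'=1/4, d'=-1/3
row 2: denom=10−3·1/4=37/4; d'=(14−3·-1/3)/(37/4)=60/37
row 3: denom=8−2·8/37=280/37; d'=(-12−2·60/37)/(280/37)=-141/70
row 4: denom=8−2·37/140=523/70; d'=(24−2·-141/70)/(523/70)=1962/523
back: M4=1962/523
back: M3=-141/70−37/140·1962/523=-1572/523
back: M2=60/37−8/37·-1572/523=1188/523
back: M1=-1/3−1/4·1188/523=-1414/1569
M: M0=0, M1=-1414/1569, M2=1188/523, M3=-1572/523, M4=1962/523, M5=0
seg 0: a=2, c=M0/2=0, d=(M1−M0)/(6·3)=-707/14121, b=Δ0−h0·(2M0+M1)/6=-113/523
seg 1: a=0, c=M1/2=-707/1569, d=(M2−M1)/(6·3)=2489/14121, b=Δ1−h1·(2M1+M2)/6=-820/523
seg 2: a=-4, c=M2/2=594/523, d=(M3−M2)/(6·2)=-230/523, b=Δ2−h2·(2M2+M3)/6=255/523
seg 3: a=-2, c=M3/2=-786/523, d=(M4−M3)/(6·2)=589/1046, b=Δ3−h3·(2M3+M4)/6=-129/523
seg 4: a=-4, c=M4/2=981/523, d=(M5−M4)/(6·2)=-327/1046, b=Δ4−h4·(2M4+M5)/6=261/523
t_q=9 → seg 3, τ=1; S=-2+-129/523·τ+-786/523·τ²+589/1046·τ³=-3333/1046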